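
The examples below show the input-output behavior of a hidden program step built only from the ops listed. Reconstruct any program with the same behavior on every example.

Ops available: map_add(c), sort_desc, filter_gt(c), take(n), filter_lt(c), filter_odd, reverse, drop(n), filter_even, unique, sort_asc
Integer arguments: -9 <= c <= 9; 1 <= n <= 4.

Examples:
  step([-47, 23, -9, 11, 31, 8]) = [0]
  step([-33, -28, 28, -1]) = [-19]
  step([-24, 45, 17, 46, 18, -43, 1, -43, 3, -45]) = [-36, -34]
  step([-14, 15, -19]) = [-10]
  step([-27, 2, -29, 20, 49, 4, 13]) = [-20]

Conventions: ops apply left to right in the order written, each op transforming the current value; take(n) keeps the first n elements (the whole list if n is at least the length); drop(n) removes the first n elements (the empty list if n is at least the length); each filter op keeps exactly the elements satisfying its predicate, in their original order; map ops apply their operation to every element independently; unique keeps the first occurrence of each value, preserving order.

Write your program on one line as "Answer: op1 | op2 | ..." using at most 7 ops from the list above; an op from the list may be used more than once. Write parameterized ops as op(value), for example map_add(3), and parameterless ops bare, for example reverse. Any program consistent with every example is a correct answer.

drop(1) | map_add(9) | reverse | unique | sort_asc | filter_lt(4)

Check, running the answer program on each example:
  [-47, 23, -9, 11, 31, 8] -> [23, -9, 11, 31, 8] -> [32, 0, 20, 40, 17] -> [17, 40, 20, 0, 32] -> [17, 40, 20, 0, 32] -> [0, 17, 20, 32, 40] -> [0]
  [-33, -28, 28, -1] -> [-28, 28, -1] -> [-19, 37, 8] -> [8, 37, -19] -> [8, 37, -19] -> [-19, 8, 37] -> [-19]
  [-24, 45, 17, 46, 18, -43, 1, -43, 3, -45] -> [45, 17, 46, 18, -43, 1, -43, 3, -45] -> [54, 26, 55, 27, -34, 10, -34, 12, -36] -> [-36, 12, -34, 10, -34, 27, 55, 26, 54] -> [-36, 12, -34, 10, 27, 55, 26, 54] -> [-36, -34, 10, 12, 26, 27, 54, 55] -> [-36, -34]
  [-14, 15, -19] -> [15, -19] -> [24, -10] -> [-10, 24] -> [-10, 24] -> [-10, 24] -> [-10]
  [-27, 2, -29, 20, 49, 4, 13] -> [2, -29, 20, 49, 4, 13] -> [11, -20, 29, 58, 13, 22] -> [22, 13, 58, 29, -20, 11] -> [22, 13, 58, 29, -20, 11] -> [-20, 11, 13, 22, 29, 58] -> [-20]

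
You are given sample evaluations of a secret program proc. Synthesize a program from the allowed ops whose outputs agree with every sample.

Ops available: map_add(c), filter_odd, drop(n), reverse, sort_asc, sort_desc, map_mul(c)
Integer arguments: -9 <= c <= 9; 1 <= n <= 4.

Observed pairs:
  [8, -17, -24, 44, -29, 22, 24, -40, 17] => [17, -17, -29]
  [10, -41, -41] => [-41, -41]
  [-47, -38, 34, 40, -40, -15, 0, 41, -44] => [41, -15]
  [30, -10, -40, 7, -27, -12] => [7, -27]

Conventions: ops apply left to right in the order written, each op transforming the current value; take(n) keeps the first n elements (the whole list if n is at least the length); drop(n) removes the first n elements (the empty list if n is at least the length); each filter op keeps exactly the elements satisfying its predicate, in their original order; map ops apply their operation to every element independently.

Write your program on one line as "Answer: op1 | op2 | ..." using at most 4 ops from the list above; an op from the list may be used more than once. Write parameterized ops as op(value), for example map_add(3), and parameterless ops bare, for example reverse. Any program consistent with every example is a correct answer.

drop(1) | sort_desc | filter_odd

Check, running the answer program on each example:
  [8, -17, -24, 44, -29, 22, 24, -40, 17] -> [-17, -24, 44, -29, 22, 24, -40, 17] -> [44, 24, 22, 17, -17, -24, -29, -40] -> [17, -17, -29]
  [10, -41, -41] -> [-41, -41] -> [-41, -41] -> [-41, -41]
  [-47, -38, 34, 40, -40, -15, 0, 41, -44] -> [-38, 34, 40, -40, -15, 0, 41, -44] -> [41, 40, 34, 0, -15, -38, -40, -44] -> [41, -15]
  [30, -10, -40, 7, -27, -12] -> [-10, -40, 7, -27, -12] -> [7, -10, -12, -27, -40] -> [7, -27]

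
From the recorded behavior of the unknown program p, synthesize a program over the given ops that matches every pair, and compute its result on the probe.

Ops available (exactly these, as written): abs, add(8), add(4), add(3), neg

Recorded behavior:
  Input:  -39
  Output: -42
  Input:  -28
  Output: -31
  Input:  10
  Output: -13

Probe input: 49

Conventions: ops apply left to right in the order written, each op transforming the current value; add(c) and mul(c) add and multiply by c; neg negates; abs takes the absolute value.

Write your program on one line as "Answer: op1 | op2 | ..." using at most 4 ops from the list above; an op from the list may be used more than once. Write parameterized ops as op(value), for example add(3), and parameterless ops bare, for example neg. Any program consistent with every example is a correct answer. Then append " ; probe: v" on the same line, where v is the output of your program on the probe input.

abs | add(3) | neg ; probe: -52

Check, running the answer program on each example:
  -39 -> 39 -> 42 -> -42
  -28 -> 28 -> 31 -> -31
  10 -> 10 -> 13 -> -13
  probe: 49 -> 49 -> 52 -> -52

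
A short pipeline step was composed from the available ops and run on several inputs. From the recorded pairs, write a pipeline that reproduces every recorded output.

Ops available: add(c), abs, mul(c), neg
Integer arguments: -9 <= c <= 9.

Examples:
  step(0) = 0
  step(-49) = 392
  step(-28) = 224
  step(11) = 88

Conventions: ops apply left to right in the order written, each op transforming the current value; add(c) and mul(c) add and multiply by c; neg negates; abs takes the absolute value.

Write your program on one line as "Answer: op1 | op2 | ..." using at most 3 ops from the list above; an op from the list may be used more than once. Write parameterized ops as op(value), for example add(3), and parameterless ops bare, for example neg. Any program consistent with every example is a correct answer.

mul(-8) | neg | abs

Check, running the answer program on each example:
  0 -> 0 -> 0 -> 0
  -49 -> 392 -> -392 -> 392
  -28 -> 224 -> -224 -> 224
  11 -> -88 -> 88 -> 88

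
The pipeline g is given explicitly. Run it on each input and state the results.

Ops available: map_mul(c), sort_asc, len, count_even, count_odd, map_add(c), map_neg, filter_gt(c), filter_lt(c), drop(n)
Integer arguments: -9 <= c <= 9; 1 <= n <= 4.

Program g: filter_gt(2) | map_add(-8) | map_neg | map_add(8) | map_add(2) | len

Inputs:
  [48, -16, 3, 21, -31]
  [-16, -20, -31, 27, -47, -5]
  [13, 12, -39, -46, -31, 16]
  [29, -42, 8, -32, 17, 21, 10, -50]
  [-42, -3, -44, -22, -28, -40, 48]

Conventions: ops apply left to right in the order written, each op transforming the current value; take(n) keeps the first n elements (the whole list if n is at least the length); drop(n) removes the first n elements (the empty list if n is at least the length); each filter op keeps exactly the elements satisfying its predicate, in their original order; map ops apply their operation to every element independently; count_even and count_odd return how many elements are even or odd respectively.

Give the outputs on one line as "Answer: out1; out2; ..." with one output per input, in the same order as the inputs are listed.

Execution, op by op:
  [48, -16, 3, 21, -31] -> [48, 3, 21] -> [40, -5, 13] -> [-40, 5, -13] -> [-32, 13, -5] -> [-30, 15, -3] -> 3
  [-16, -20, -31, 27, -47, -5] -> [27] -> [19] -> [-19] -> [-11] -> [-9] -> 1
  [13, 12, -39, -46, -31, 16] -> [13, 12, 16] -> [5, 4, 8] -> [-5, -4, -8] -> [3, 4, 0] -> [5, 6, 2] -> 3
  [29, -42, 8, -32, 17, 21, 10, -50] -> [29, 8, 17, 21, 10] -> [21, 0, 9, 13, 2] -> [-21, 0, -9, -13, -2] -> [-13, 8, -1, -5, 6] -> [-11, 10, 1, -3, 8] -> 5
  [-42, -3, -44, -22, -28, -40, 48] -> [48] -> [40] -> [-40] -> [-32] -> [-30] -> 1

3; 1; 3; 5; 1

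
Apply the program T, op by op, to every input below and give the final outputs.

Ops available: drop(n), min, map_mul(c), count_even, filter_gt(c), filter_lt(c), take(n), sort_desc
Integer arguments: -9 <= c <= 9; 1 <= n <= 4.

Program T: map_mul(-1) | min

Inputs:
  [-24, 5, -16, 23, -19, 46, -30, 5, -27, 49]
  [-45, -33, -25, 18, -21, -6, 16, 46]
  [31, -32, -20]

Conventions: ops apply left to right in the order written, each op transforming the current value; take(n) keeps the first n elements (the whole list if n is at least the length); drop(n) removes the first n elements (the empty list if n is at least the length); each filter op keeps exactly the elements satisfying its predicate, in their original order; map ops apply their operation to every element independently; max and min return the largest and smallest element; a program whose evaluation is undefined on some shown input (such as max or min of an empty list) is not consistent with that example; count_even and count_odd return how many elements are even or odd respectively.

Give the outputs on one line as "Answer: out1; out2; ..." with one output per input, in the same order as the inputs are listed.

-49; -46; -31

Execution, op by op:
  [-24, 5, -16, 23, -19, 46, -30, 5, -27, 49] -> [24, -5, 16, -23, 19, -46, 30, -5, 27, -49] -> -49
  [-45, -33, -25, 18, -21, -6, 16, 46] -> [45, 33, 25, -18, 21, 6, -16, -46] -> -46
  [31, -32, -20] -> [-31, 32, 20] -> -31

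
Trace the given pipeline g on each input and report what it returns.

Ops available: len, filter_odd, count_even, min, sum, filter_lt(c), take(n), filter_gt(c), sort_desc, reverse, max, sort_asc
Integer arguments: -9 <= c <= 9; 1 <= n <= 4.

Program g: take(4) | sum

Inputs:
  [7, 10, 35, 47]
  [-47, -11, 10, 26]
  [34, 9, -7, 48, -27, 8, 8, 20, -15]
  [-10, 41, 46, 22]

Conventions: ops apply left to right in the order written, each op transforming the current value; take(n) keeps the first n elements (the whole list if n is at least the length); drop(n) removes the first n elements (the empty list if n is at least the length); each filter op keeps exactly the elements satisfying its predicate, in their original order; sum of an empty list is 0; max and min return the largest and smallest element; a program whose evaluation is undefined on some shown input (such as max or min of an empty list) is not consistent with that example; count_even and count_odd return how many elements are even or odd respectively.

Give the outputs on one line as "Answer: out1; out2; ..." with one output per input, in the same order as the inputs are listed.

Execution, op by op:
  [7, 10, 35, 47] -> [7, 10, 35, 47] -> 99
  [-47, -11, 10, 26] -> [-47, -11, 10, 26] -> -22
  [34, 9, -7, 48, -27, 8, 8, 20, -15] -> [34, 9, -7, 48] -> 84
  [-10, 41, 46, 22] -> [-10, 41, 46, 22] -> 99

99; -22; 84; 99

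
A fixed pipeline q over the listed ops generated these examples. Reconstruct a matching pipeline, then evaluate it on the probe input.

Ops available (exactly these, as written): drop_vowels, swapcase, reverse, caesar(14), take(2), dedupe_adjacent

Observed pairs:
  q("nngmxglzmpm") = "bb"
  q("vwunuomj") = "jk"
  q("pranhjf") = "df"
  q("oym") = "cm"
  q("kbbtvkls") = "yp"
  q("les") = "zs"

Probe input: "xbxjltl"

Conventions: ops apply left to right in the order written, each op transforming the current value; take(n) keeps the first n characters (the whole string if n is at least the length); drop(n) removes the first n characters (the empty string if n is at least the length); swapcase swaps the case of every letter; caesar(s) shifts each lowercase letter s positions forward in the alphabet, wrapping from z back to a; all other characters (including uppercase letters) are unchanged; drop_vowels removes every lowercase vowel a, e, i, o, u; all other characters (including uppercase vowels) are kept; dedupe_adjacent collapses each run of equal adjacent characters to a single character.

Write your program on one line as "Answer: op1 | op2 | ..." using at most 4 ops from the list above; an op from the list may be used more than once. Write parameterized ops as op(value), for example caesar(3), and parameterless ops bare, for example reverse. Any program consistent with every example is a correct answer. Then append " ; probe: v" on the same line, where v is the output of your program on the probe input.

caesar(14) | drop_vowels | take(2) ; probe: "lp"

Check, running the answer program on each example:
  "nngmxglzmpm" -> "bbualuznada" -> "bblznd" -> "bb"
  "vwunuomj" -> "jkibicax" -> "jkbcx" -> "jk"
  "pranhjf" -> "dfobvxt" -> "dfbvxt" -> "df"
  "oym" -> "cma" -> "cm" -> "cm"
  "kbbtvkls" -> "ypphjyzg" -> "ypphjyzg" -> "yp"
  "les" -> "zsg" -> "zsg" -> "zs"
  probe: "xbxjltl" -> "lplxzhz" -> "lplxzhz" -> "lp"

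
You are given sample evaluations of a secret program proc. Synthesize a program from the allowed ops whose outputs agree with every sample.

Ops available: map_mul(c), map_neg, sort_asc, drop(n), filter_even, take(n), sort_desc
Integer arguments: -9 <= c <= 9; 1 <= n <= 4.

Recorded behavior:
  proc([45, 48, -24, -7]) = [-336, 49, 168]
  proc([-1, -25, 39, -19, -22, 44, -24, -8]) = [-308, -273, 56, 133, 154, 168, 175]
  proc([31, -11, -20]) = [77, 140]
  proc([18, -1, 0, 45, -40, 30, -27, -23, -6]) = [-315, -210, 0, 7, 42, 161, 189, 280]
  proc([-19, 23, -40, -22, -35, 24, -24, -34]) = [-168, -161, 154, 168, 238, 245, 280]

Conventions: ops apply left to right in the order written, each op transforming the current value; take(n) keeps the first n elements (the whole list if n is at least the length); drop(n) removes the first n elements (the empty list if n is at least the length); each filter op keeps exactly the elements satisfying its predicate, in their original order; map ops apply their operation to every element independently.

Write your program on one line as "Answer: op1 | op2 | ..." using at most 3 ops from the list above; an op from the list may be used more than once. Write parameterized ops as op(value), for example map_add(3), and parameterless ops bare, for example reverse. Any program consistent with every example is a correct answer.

map_mul(-7) | drop(1) | sort_asc

Check, running the answer program on each example:
  [45, 48, -24, -7] -> [-315, -336, 168, 49] -> [-336, 168, 49] -> [-336, 49, 168]
  [-1, -25, 39, -19, -22, 44, -24, -8] -> [7, 175, -273, 133, 154, -308, 168, 56] -> [175, -273, 133, 154, -308, 168, 56] -> [-308, -273, 56, 133, 154, 168, 175]
  [31, -11, -20] -> [-217, 77, 140] -> [77, 140] -> [77, 140]
  [18, -1, 0, 45, -40, 30, -27, -23, -6] -> [-126, 7, 0, -315, 280, -210, 189, 161, 42] -> [7, 0, -315, 280, -210, 189, 161, 42] -> [-315, -210, 0, 7, 42, 161, 189, 280]
  [-19, 23, -40, -22, -35, 24, -24, -34] -> [133, -161, 280, 154, 245, -168, 168, 238] -> [-161, 280, 154, 245, -168, 168, 238] -> [-168, -161, 154, 168, 238, 245, 280]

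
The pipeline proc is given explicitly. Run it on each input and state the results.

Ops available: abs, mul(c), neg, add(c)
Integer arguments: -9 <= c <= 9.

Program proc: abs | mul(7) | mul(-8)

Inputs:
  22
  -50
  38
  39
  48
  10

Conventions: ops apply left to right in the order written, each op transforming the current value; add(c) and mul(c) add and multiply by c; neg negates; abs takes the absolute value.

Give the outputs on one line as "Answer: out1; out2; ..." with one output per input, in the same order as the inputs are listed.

-1232; -2800; -2128; -2184; -2688; -560

Execution, op by op:
  22 -> 22 -> 154 -> -1232
  -50 -> 50 -> 350 -> -2800
  38 -> 38 -> 266 -> -2128
  39 -> 39 -> 273 -> -2184
  48 -> 48 -> 336 -> -2688
  10 -> 10 -> 70 -> -560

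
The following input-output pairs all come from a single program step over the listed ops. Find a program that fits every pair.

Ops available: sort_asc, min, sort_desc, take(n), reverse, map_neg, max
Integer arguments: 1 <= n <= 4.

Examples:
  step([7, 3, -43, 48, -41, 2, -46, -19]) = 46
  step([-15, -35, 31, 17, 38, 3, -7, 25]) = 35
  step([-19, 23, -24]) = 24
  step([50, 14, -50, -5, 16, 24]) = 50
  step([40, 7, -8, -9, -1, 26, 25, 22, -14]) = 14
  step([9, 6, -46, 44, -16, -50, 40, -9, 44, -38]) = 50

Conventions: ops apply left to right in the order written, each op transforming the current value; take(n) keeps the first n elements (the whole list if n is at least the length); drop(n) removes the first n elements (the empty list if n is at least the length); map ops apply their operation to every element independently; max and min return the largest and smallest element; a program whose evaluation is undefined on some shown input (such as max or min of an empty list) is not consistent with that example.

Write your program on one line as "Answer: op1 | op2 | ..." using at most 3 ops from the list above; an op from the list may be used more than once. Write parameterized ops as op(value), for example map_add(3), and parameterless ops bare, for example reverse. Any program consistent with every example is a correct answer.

map_neg | max

Check, running the answer program on each example:
  [7, 3, -43, 48, -41, 2, -46, -19] -> [-7, -3, 43, -48, 41, -2, 46, 19] -> 46
  [-15, -35, 31, 17, 38, 3, -7, 25] -> [15, 35, -31, -17, -38, -3, 7, -25] -> 35
  [-19, 23, -24] -> [19, -23, 24] -> 24
  [50, 14, -50, -5, 16, 24] -> [-50, -14, 50, 5, -16, -24] -> 50
  [40, 7, -8, -9, -1, 26, 25, 22, -14] -> [-40, -7, 8, 9, 1, -26, -25, -22, 14] -> 14
  [9, 6, -46, 44, -16, -50, 40, -9, 44, -38] -> [-9, -6, 46, -44, 16, 50, -40, 9, -44, 38] -> 50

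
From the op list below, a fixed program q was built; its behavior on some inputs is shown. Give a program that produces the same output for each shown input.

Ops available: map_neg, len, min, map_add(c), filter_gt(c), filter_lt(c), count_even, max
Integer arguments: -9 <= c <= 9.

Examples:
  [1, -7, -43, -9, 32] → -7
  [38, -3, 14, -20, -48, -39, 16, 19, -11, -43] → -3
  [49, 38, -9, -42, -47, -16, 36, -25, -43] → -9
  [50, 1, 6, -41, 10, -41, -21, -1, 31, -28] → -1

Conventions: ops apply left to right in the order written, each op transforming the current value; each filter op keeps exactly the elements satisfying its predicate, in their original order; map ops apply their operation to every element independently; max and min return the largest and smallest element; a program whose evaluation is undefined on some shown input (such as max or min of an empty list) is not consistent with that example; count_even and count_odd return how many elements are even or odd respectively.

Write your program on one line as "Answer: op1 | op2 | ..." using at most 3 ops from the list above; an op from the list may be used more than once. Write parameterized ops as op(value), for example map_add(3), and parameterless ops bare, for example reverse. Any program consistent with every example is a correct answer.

filter_lt(1) | max

Check, running the answer program on each example:
  [1, -7, -43, -9, 32] -> [-7, -43, -9] -> -7
  [38, -3, 14, -20, -48, -39, 16, 19, -11, -43] -> [-3, -20, -48, -39, -11, -43] -> -3
  [49, 38, -9, -42, -47, -16, 36, -25, -43] -> [-9, -42, -47, -16, -25, -43] -> -9
  [50, 1, 6, -41, 10, -41, -21, -1, 31, -28] -> [-41, -41, -21, -1, -28] -> -1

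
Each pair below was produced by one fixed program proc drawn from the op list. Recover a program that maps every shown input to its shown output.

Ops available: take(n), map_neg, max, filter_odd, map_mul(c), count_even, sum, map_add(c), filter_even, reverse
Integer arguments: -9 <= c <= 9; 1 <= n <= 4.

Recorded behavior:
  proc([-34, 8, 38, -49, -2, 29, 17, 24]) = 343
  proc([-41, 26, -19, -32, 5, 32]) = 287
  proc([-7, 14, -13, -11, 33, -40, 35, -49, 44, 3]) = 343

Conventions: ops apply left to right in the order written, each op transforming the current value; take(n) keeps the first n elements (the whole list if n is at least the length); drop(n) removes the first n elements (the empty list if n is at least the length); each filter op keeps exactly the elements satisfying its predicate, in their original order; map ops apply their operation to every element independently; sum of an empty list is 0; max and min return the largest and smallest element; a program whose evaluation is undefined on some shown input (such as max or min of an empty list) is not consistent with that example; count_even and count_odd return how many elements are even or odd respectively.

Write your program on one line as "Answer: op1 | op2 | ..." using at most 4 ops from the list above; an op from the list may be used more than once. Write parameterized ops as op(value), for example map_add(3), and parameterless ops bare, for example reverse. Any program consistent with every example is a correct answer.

map_neg | map_mul(7) | max

Check, running the answer program on each example:
  [-34, 8, 38, -49, -2, 29, 17, 24] -> [34, -8, -38, 49, 2, -29, -17, -24] -> [238, -56, -266, 343, 14, -203, -119, -168] -> 343
  [-41, 26, -19, -32, 5, 32] -> [41, -26, 19, 32, -5, -32] -> [287, -182, 133, 224, -35, -224] -> 287
  [-7, 14, -13, -11, 33, -40, 35, -49, 44, 3] -> [7, -14, 13, 11, -33, 40, -35, 49, -44, -3] -> [49, -98, 91, 77, -231, 280, -245, 343, -308, -21] -> 343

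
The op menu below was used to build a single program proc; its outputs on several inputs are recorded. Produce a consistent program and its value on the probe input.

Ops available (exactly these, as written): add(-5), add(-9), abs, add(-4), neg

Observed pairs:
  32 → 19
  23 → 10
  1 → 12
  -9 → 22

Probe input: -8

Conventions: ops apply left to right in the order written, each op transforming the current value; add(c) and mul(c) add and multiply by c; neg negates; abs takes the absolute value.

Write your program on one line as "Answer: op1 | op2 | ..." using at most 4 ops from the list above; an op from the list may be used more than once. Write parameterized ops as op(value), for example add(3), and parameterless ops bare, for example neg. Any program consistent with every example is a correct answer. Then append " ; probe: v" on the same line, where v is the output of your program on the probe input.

add(-9) | add(-4) | abs ; probe: 21

Check, running the answer program on each example:
  32 -> 23 -> 19 -> 19
  23 -> 14 -> 10 -> 10
  1 -> -8 -> -12 -> 12
  -9 -> -18 -> -22 -> 22
  probe: -8 -> -17 -> -21 -> 21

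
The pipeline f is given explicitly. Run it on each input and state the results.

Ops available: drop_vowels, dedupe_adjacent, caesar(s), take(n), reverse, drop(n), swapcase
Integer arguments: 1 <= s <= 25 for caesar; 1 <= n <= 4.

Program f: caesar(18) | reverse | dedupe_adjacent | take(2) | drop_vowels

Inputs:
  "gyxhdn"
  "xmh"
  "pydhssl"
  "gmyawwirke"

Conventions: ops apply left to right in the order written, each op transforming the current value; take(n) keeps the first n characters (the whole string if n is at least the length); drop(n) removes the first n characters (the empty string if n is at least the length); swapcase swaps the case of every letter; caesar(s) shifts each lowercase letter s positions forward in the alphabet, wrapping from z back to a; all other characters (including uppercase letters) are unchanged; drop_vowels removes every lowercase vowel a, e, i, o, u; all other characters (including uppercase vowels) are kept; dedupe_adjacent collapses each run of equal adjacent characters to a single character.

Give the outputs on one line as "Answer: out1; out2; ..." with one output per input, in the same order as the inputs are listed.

"fv"; "z"; "dk"; "wc"

Execution, op by op:
  "gyxhdn" -> "yqpzvf" -> "fvzpqy" -> "fvzpqy" -> "fv" -> "fv"
  "xmh" -> "pez" -> "zep" -> "zep" -> "ze" -> "z"
  "pydhssl" -> "hqvzkkd" -> "dkkzvqh" -> "dkzvqh" -> "dk" -> "dk"
  "gmyawwirke" -> "yeqsooajcw" -> "wcjaoosqey" -> "wcjaosqey" -> "wc" -> "wc"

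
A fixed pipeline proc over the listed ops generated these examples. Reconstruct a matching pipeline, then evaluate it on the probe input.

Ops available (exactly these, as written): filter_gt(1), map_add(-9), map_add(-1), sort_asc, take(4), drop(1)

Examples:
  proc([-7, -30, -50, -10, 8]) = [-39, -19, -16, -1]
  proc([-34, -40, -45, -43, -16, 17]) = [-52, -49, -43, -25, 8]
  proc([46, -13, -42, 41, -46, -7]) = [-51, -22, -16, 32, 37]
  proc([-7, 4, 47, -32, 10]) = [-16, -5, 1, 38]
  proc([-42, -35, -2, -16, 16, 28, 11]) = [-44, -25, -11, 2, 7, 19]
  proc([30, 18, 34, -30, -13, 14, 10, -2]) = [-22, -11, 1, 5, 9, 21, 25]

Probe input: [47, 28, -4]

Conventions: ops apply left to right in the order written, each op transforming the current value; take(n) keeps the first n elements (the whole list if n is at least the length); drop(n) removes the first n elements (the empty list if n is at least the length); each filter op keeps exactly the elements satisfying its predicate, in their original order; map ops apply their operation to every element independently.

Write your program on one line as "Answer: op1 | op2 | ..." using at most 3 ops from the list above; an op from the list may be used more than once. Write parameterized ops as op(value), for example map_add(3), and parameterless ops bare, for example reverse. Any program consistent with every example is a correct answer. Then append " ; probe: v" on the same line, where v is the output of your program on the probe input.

sort_asc | drop(1) | map_add(-9) ; probe: [19, 38]

Check, running the answer program on each example:
  [-7, -30, -50, -10, 8] -> [-50, -30, -10, -7, 8] -> [-30, -10, -7, 8] -> [-39, -19, -16, -1]
  [-34, -40, -45, -43, -16, 17] -> [-45, -43, -40, -34, -16, 17] -> [-43, -40, -34, -16, 17] -> [-52, -49, -43, -25, 8]
  [46, -13, -42, 41, -46, -7] -> [-46, -42, -13, -7, 41, 46] -> [-42, -13, -7, 41, 46] -> [-51, -22, -16, 32, 37]
  [-7, 4, 47, -32, 10] -> [-32, -7, 4, 10, 47] -> [-7, 4, 10, 47] -> [-16, -5, 1, 38]
  [-42, -35, -2, -16, 16, 28, 11] -> [-42, -35, -16, -2, 11, 16, 28] -> [-35, -16, -2, 11, 16, 28] -> [-44, -25, -11, 2, 7, 19]
  [30, 18, 34, -30, -13, 14, 10, -2] -> [-30, -13, -2, 10, 14, 18, 30, 34] -> [-13, -2, 10, 14, 18, 30, 34] -> [-22, -11, 1, 5, 9, 21, 25]
  probe: [47, 28, -4] -> [-4, 28, 47] -> [28, 47] -> [19, 38]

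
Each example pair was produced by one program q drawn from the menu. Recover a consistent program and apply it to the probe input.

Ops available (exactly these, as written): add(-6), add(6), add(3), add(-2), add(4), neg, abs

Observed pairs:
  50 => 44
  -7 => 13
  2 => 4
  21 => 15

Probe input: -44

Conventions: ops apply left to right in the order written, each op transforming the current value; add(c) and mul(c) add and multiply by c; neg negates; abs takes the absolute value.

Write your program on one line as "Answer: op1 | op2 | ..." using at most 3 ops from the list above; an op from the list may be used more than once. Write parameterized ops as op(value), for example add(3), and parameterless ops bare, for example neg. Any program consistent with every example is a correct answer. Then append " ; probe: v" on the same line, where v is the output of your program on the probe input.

add(-6) | neg | abs ; probe: 50

Check, running the answer program on each example:
  50 -> 44 -> -44 -> 44
  -7 -> -13 -> 13 -> 13
  2 -> -4 -> 4 -> 4
  21 -> 15 -> -15 -> 15
  probe: -44 -> -50 -> 50 -> 50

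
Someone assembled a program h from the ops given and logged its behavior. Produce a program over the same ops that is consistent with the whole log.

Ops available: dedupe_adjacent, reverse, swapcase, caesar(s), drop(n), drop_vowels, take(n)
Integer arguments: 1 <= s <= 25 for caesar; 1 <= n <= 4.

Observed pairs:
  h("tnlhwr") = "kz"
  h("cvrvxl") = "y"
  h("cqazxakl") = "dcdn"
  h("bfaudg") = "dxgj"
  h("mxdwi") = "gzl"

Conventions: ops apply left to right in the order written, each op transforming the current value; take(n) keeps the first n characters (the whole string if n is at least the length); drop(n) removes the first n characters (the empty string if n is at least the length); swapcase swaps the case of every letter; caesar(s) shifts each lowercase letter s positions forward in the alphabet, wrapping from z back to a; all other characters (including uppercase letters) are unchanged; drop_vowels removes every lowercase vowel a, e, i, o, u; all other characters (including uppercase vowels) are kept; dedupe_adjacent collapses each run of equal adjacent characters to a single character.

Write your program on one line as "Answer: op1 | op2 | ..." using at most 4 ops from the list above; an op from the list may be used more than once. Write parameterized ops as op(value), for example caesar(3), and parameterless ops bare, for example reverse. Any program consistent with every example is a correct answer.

caesar(3) | drop(2) | drop_vowels

Check, running the answer program on each example:
  "tnlhwr" -> "wqokzu" -> "okzu" -> "kz"
  "cvrvxl" -> "fyuyao" -> "uyao" -> "y"
  "cqazxakl" -> "ftdcadno" -> "dcadno" -> "dcdn"
  "bfaudg" -> "eidxgj" -> "dxgj" -> "dxgj"
  "mxdwi" -> "pagzl" -> "gzl" -> "gzl"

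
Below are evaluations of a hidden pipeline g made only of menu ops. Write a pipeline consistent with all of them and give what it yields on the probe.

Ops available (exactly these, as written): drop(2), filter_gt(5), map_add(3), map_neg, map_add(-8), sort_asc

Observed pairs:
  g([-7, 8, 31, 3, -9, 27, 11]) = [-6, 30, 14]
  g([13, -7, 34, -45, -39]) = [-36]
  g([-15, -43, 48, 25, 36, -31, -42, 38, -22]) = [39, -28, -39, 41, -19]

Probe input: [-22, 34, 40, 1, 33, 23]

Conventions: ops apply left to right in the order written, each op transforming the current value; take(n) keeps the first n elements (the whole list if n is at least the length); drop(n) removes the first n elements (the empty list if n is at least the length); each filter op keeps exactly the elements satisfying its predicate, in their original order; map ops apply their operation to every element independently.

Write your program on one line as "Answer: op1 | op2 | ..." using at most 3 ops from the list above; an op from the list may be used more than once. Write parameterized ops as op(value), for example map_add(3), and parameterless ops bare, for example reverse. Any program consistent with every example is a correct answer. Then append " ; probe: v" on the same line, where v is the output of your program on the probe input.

drop(2) | map_add(3) | drop(2) ; probe: [36, 26]

Check, running the answer program on each example:
  [-7, 8, 31, 3, -9, 27, 11] -> [31, 3, -9, 27, 11] -> [34, 6, -6, 30, 14] -> [-6, 30, 14]
  [13, -7, 34, -45, -39] -> [34, -45, -39] -> [37, -42, -36] -> [-36]
  [-15, -43, 48, 25, 36, -31, -42, 38, -22] -> [48, 25, 36, -31, -42, 38, -22] -> [51, 28, 39, -28, -39, 41, -19] -> [39, -28, -39, 41, -19]
  probe: [-22, 34, 40, 1, 33, 23] -> [40, 1, 33, 23] -> [43, 4, 36, 26] -> [36, 26]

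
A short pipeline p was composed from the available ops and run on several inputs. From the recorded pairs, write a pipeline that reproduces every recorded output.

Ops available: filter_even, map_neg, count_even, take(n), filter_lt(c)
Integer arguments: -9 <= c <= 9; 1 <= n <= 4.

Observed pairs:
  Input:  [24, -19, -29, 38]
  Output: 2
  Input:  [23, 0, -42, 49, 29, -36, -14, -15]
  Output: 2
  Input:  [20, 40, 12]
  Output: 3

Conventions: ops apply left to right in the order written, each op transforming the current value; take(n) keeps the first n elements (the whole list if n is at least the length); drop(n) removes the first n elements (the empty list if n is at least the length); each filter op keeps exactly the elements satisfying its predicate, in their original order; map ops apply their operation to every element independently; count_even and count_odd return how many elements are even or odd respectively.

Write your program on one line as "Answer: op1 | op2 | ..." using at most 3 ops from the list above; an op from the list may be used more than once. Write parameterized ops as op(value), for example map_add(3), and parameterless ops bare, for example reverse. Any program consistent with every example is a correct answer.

take(4) | filter_even | count_even

Check, running the answer program on each example:
  [24, -19, -29, 38] -> [24, -19, -29, 38] -> [24, 38] -> 2
  [23, 0, -42, 49, 29, -36, -14, -15] -> [23, 0, -42, 49] -> [0, -42] -> 2
  [20, 40, 12] -> [20, 40, 12] -> [20, 40, 12] -> 3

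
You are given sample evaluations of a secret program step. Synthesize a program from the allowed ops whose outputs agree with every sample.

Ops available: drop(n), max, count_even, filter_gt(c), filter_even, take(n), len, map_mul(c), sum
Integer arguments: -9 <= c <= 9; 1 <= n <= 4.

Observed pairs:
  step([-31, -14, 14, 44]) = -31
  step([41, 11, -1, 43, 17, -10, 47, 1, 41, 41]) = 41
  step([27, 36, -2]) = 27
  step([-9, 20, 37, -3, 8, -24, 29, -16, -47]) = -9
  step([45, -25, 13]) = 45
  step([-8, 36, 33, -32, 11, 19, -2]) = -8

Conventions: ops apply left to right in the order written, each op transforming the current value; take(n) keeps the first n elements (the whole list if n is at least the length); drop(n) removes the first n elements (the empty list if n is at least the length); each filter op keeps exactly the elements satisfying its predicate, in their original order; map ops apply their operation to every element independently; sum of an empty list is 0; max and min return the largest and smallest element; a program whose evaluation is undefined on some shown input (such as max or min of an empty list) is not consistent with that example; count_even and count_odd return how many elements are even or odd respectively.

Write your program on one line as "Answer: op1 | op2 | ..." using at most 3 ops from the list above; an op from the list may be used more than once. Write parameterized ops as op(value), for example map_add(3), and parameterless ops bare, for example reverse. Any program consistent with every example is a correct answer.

take(1) | max

Check, running the answer program on each example:
  [-31, -14, 14, 44] -> [-31] -> -31
  [41, 11, -1, 43, 17, -10, 47, 1, 41, 41] -> [41] -> 41
  [27, 36, -2] -> [27] -> 27
  [-9, 20, 37, -3, 8, -24, 29, -16, -47] -> [-9] -> -9
  [45, -25, 13] -> [45] -> 45
  [-8, 36, 33, -32, 11, 19, -2] -> [-8] -> -8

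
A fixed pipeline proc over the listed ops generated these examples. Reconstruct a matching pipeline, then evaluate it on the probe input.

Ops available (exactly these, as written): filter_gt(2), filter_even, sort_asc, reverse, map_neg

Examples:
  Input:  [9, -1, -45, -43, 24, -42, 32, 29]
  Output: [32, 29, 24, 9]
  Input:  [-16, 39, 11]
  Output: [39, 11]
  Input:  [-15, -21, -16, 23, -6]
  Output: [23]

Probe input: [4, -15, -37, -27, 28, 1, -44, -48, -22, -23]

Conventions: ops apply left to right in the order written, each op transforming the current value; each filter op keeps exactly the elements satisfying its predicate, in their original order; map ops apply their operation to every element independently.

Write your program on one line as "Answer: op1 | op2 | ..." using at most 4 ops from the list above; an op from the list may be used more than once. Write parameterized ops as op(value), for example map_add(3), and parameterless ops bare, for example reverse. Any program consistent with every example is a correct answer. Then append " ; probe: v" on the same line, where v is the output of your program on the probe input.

filter_gt(2) | sort_asc | reverse ; probe: [28, 4]

Check, running the answer program on each example:
  [9, -1, -45, -43, 24, -42, 32, 29] -> [9, 24, 32, 29] -> [9, 24, 29, 32] -> [32, 29, 24, 9]
  [-16, 39, 11] -> [39, 11] -> [11, 39] -> [39, 11]
  [-15, -21, -16, 23, -6] -> [23] -> [23] -> [23]
  probe: [4, -15, -37, -27, 28, 1, -44, -48, -22, -23] -> [4, 28] -> [4, 28] -> [28, 4]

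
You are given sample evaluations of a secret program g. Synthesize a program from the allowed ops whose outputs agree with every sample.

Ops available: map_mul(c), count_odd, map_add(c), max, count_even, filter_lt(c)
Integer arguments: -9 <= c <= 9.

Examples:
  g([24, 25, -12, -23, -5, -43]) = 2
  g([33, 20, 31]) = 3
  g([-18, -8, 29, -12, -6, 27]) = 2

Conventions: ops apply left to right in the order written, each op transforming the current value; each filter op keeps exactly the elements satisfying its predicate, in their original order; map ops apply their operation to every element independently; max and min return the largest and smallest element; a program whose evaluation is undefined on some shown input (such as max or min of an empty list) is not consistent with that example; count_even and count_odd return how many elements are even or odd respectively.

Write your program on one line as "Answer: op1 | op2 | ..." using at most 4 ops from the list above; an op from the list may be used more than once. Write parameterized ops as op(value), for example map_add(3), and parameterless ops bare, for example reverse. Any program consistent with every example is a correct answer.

map_mul(-8) | filter_lt(-6) | map_mul(-6) | count_even

Check, running the answer program on each example:
  [24, 25, -12, -23, -5, -43] -> [-192, -200, 96, 184, 40, 344] -> [-192, -200] -> [1152, 1200] -> 2
  [33, 20, 31] -> [-264, -160, -248] -> [-264, -160, -248] -> [1584, 960, 1488] -> 3
  [-18, -8, 29, -12, -6, 27] -> [144, 64, -232, 96, 48, -216] -> [-232, -216] -> [1392, 1296] -> 2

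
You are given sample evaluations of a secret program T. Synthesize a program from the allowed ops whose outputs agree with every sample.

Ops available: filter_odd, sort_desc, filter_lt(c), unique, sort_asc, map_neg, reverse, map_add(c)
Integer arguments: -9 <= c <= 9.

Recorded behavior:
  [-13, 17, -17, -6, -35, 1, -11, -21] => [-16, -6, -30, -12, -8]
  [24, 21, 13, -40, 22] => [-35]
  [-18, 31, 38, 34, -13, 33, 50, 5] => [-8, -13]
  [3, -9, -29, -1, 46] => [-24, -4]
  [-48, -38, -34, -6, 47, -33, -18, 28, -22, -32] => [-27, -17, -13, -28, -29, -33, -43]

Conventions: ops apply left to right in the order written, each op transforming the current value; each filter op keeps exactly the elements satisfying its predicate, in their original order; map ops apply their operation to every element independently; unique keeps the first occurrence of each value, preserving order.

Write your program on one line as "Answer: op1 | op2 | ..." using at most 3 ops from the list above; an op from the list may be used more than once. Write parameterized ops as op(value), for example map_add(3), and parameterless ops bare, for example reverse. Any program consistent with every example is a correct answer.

map_add(5) | reverse | filter_lt(-1)

Check, running the answer program on each example:
  [-13, 17, -17, -6, -35, 1, -11, -21] -> [-8, 22, -12, -1, -30, 6, -6, -16] -> [-16, -6, 6, -30, -1, -12, 22, -8] -> [-16, -6, -30, -12, -8]
  [24, 21, 13, -40, 22] -> [29, 26, 18, -35, 27] -> [27, -35, 18, 26, 29] -> [-35]
  [-18, 31, 38, 34, -13, 33, 50, 5] -> [-13, 36, 43, 39, -8, 38, 55, 10] -> [10, 55, 38, -8, 39, 43, 36, -13] -> [-8, -13]
  [3, -9, -29, -1, 46] -> [8, -4, -24, 4, 51] -> [51, 4, -24, -4, 8] -> [-24, -4]
  [-48, -38, -34, -6, 47, -33, -18, 28, -22, -32] -> [-43, -33, -29, -1, 52, -28, -13, 33, -17, -27] -> [-27, -17, 33, -13, -28, 52, -1, -29, -33, -43] -> [-27, -17, -13, -28, -29, -33, -43]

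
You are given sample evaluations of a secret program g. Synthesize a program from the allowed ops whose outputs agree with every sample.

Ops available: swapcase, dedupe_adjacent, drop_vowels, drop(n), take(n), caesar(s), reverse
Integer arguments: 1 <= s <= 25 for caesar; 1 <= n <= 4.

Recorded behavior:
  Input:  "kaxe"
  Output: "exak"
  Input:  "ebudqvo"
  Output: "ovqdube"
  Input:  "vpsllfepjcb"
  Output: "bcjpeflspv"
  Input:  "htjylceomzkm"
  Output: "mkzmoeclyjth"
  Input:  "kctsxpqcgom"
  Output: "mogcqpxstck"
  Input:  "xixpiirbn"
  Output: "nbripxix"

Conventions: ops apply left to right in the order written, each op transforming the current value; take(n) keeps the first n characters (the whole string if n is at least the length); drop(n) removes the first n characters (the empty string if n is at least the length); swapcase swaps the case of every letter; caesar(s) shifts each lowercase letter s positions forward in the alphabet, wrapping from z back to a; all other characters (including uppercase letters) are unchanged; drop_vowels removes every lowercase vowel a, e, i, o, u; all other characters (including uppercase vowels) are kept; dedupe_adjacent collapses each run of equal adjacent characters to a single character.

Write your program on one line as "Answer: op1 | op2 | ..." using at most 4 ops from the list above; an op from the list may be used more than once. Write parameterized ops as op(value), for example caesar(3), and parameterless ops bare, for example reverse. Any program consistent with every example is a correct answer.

swapcase | dedupe_adjacent | reverse | swapcase

Check, running the answer program on each example:
  "kaxe" -> "KAXE" -> "KAXE" -> "EXAK" -> "exak"
  "ebudqvo" -> "EBUDQVO" -> "EBUDQVO" -> "OVQDUBE" -> "ovqdube"
  "vpsllfepjcb" -> "VPSLLFEPJCB" -> "VPSLFEPJCB" -> "BCJPEFLSPV" -> "bcjpeflspv"
  "htjylceomzkm" -> "HTJYLCEOMZKM" -> "HTJYLCEOMZKM" -> "MKZMOECLYJTH" -> "mkzmoeclyjth"
  "kctsxpqcgom" -> "KCTSXPQCGOM" -> "KCTSXPQCGOM" -> "MOGCQPXSTCK" -> "mogcqpxstck"
  "xixpiirbn" -> "XIXPIIRBN" -> "XIXPIRBN" -> "NBRIPXIX" -> "nbripxix"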